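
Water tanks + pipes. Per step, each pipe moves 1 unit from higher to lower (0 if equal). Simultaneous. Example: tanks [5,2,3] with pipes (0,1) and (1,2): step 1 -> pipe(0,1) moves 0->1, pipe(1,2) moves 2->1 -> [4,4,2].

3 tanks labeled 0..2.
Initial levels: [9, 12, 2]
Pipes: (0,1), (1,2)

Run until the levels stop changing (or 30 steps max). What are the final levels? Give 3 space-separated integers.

Step 1: flows [1->0,1->2] -> levels [10 10 3]
Step 2: flows [0=1,1->2] -> levels [10 9 4]
Step 3: flows [0->1,1->2] -> levels [9 9 5]
Step 4: flows [0=1,1->2] -> levels [9 8 6]
Step 5: flows [0->1,1->2] -> levels [8 8 7]
Step 6: flows [0=1,1->2] -> levels [8 7 8]
Step 7: flows [0->1,2->1] -> levels [7 9 7]
Step 8: flows [1->0,1->2] -> levels [8 7 8]
  -> period-2 cycle: step 8 state = step 6 state; never stabilizes
  -> state at step 30: (30-6) mod 2 = 0, same as step 6 -> [8 7 8]

Answer: 8 7 8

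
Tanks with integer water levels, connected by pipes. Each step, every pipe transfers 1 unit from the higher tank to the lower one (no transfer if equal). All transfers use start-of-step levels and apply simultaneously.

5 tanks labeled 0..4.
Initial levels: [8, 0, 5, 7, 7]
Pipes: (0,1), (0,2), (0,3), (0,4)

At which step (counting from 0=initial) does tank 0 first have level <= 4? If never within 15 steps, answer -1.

Step 1: flows [0->1,0->2,0->3,0->4] -> levels [4 1 6 8 8]
Tank 0 first reaches <=4 at step 1

Answer: 1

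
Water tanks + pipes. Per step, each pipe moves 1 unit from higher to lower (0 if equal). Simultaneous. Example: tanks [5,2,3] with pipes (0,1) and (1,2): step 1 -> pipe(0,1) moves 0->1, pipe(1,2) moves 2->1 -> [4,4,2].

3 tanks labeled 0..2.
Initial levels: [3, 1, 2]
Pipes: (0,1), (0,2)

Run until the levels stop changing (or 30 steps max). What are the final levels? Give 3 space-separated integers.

Step 1: flows [0->1,0->2] -> levels [1 2 3]
Step 2: flows [1->0,2->0] -> levels [3 1 2]
  -> period-2 cycle: step 2 state = step 0 state; never stabilizes
  -> state at step 30: (30-0) mod 2 = 0, same as step 0 -> [3 1 2]

Answer: 3 1 2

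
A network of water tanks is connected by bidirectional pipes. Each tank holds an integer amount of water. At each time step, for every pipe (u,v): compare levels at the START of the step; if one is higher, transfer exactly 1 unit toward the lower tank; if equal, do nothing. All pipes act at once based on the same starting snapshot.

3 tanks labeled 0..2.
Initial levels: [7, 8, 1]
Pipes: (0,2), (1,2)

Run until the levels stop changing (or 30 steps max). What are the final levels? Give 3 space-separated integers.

Step 1: flows [0->2,1->2] -> levels [6 7 3]
Step 2: flows [0->2,1->2] -> levels [5 6 5]
Step 3: flows [0=2,1->2] -> levels [5 5 6]
Step 4: flows [2->0,2->1] -> levels [6 6 4]
Step 5: flows [0->2,1->2] -> levels [5 5 6]
  -> period-2 cycle: step 5 state = step 3 state; never stabilizes
  -> state at step 30: (30-3) mod 2 = 1, same as step 4 -> [6 6 4]

Answer: 6 6 4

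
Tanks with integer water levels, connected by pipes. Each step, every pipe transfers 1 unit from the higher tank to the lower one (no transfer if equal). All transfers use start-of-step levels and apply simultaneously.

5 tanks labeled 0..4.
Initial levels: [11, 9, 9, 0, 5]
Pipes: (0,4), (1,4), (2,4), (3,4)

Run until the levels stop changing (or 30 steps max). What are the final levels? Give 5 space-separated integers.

Step 1: flows [0->4,1->4,2->4,4->3] -> levels [10 8 8 1 7]
Step 2: flows [0->4,1->4,2->4,4->3] -> levels [9 7 7 2 9]
Step 3: flows [0=4,4->1,4->2,4->3] -> levels [9 8 8 3 6]
Step 4: flows [0->4,1->4,2->4,4->3] -> levels [8 7 7 4 8]
Step 5: flows [0=4,4->1,4->2,4->3] -> levels [8 8 8 5 5]
Step 6: flows [0->4,1->4,2->4,3=4] -> levels [7 7 7 5 8]
Step 7: flows [4->0,4->1,4->2,4->3] -> levels [8 8 8 6 4]
Step 8: flows [0->4,1->4,2->4,3->4] -> levels [7 7 7 5 8]
  -> period-2 cycle: step 8 state = step 6 state; never stabilizes
  -> state at step 30: (30-6) mod 2 = 0, same as step 6 -> [7 7 7 5 8]

Answer: 7 7 7 5 8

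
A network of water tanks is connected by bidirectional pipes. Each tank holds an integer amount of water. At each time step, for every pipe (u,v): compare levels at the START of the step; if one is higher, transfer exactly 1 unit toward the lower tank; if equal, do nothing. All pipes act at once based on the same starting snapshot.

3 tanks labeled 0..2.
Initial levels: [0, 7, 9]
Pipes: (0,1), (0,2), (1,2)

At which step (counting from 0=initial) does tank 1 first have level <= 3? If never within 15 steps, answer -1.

Step 1: flows [1->0,2->0,2->1] -> levels [2 7 7]
Step 2: flows [1->0,2->0,1=2] -> levels [4 6 6]
Step 3: flows [1->0,2->0,1=2] -> levels [6 5 5]
Step 4: flows [0->1,0->2,1=2] -> levels [4 6 6]
  -> period-2 cycle (repeats step 2); tank 1 never drops to <=3
Tank 1 never reaches <=3 within 15 steps

Answer: -1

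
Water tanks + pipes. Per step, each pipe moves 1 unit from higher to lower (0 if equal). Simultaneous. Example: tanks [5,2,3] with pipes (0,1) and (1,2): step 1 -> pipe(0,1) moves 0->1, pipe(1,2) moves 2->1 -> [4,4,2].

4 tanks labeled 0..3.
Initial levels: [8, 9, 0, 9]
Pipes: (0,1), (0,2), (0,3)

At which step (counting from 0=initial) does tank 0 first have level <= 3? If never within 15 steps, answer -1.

Answer: -1

Derivation:
Step 1: flows [1->0,0->2,3->0] -> levels [9 8 1 8]
Step 2: flows [0->1,0->2,0->3] -> levels [6 9 2 9]
Step 3: flows [1->0,0->2,3->0] -> levels [7 8 3 8]
Step 4: flows [1->0,0->2,3->0] -> levels [8 7 4 7]
Step 5: flows [0->1,0->2,0->3] -> levels [5 8 5 8]
Step 6: flows [1->0,0=2,3->0] -> levels [7 7 5 7]
Step 7: flows [0=1,0->2,0=3] -> levels [6 7 6 7]
Step 8: flows [1->0,0=2,3->0] -> levels [8 6 6 6]
Step 9: flows [0->1,0->2,0->3] -> levels [5 7 7 7]
Step 10: flows [1->0,2->0,3->0] -> levels [8 6 6 6]
  -> period-2 cycle (repeats step 8); tank 0 never drops to <=3
Tank 0 never reaches <=3 within 15 steps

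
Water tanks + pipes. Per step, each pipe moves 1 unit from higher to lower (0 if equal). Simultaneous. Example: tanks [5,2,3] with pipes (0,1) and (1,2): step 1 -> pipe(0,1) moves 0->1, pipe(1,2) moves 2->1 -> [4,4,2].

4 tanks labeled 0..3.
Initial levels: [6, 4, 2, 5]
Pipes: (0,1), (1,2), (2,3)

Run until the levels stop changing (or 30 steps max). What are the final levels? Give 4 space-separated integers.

Answer: 4 5 3 5

Derivation:
Step 1: flows [0->1,1->2,3->2] -> levels [5 4 4 4]
Step 2: flows [0->1,1=2,2=3] -> levels [4 5 4 4]
Step 3: flows [1->0,1->2,2=3] -> levels [5 3 5 4]
Step 4: flows [0->1,2->1,2->3] -> levels [4 5 3 5]
Step 5: flows [1->0,1->2,3->2] -> levels [5 3 5 4]
  -> period-2 cycle: step 5 state = step 3 state; never stabilizes
  -> state at step 30: (30-3) mod 2 = 1, same as step 4 -> [4 5 3 5]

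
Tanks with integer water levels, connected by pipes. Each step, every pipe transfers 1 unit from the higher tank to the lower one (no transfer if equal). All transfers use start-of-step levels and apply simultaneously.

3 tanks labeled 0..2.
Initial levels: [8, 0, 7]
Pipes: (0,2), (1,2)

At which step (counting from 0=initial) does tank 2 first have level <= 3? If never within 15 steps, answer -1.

Answer: -1

Derivation:
Step 1: flows [0->2,2->1] -> levels [7 1 7]
Step 2: flows [0=2,2->1] -> levels [7 2 6]
Step 3: flows [0->2,2->1] -> levels [6 3 6]
Step 4: flows [0=2,2->1] -> levels [6 4 5]
Step 5: flows [0->2,2->1] -> levels [5 5 5]
Step 6: flows [0=2,1=2] -> levels [5 5 5]
  -> stable; tank 2 stays at 5 > 3
Tank 2 never reaches <=3 within 15 steps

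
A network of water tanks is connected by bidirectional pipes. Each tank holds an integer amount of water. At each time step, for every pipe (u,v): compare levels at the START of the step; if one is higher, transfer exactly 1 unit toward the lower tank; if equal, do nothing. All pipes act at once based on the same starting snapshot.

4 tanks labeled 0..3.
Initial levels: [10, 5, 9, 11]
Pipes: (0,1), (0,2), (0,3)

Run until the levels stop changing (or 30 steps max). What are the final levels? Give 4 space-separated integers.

Step 1: flows [0->1,0->2,3->0] -> levels [9 6 10 10]
Step 2: flows [0->1,2->0,3->0] -> levels [10 7 9 9]
Step 3: flows [0->1,0->2,0->3] -> levels [7 8 10 10]
Step 4: flows [1->0,2->0,3->0] -> levels [10 7 9 9]
  -> period-2 cycle: step 4 state = step 2 state; never stabilizes
  -> state at step 30: (30-2) mod 2 = 0, same as step 2 -> [10 7 9 9]

Answer: 10 7 9 9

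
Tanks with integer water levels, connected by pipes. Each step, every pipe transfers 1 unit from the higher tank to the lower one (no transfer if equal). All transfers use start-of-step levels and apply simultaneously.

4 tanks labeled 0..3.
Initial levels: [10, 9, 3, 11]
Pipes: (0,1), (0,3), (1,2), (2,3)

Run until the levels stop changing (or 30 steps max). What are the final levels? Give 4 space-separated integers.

Step 1: flows [0->1,3->0,1->2,3->2] -> levels [10 9 5 9]
Step 2: flows [0->1,0->3,1->2,3->2] -> levels [8 9 7 9]
Step 3: flows [1->0,3->0,1->2,3->2] -> levels [10 7 9 7]
Step 4: flows [0->1,0->3,2->1,2->3] -> levels [8 9 7 9]
  -> period-2 cycle: step 4 state = step 2 state; never stabilizes
  -> state at step 30: (30-2) mod 2 = 0, same as step 2 -> [8 9 7 9]

Answer: 8 9 7 9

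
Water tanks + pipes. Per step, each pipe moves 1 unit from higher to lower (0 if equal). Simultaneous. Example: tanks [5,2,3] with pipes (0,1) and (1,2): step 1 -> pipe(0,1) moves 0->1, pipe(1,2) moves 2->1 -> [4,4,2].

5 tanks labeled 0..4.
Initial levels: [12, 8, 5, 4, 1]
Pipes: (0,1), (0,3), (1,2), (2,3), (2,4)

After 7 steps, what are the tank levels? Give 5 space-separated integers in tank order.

Answer: 7 5 8 5 5

Derivation:
Step 1: flows [0->1,0->3,1->2,2->3,2->4] -> levels [10 8 4 6 2]
Step 2: flows [0->1,0->3,1->2,3->2,2->4] -> levels [8 8 5 6 3]
Step 3: flows [0=1,0->3,1->2,3->2,2->4] -> levels [7 7 6 6 4]
Step 4: flows [0=1,0->3,1->2,2=3,2->4] -> levels [6 6 6 7 5]
Step 5: flows [0=1,3->0,1=2,3->2,2->4] -> levels [7 6 6 5 6]
Step 6: flows [0->1,0->3,1=2,2->3,2=4] -> levels [5 7 5 7 6]
Step 7: flows [1->0,3->0,1->2,3->2,4->2] -> levels [7 5 8 5 5]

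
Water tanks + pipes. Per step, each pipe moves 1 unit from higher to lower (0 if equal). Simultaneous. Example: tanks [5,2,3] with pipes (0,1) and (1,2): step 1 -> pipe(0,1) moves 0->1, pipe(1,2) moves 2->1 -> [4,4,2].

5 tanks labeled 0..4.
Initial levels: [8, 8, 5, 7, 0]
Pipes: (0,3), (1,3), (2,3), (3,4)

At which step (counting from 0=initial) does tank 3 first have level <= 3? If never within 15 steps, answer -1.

Step 1: flows [0->3,1->3,3->2,3->4] -> levels [7 7 6 7 1]
Step 2: flows [0=3,1=3,3->2,3->4] -> levels [7 7 7 5 2]
Step 3: flows [0->3,1->3,2->3,3->4] -> levels [6 6 6 7 3]
Step 4: flows [3->0,3->1,3->2,3->4] -> levels [7 7 7 3 4]
Tank 3 first reaches <=3 at step 4

Answer: 4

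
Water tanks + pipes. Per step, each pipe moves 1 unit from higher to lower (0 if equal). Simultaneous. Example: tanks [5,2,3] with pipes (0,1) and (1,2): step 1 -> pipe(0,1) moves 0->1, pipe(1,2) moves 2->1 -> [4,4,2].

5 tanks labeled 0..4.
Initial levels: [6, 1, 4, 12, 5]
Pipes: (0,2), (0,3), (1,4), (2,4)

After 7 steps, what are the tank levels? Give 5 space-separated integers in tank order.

Answer: 7 4 5 6 6

Derivation:
Step 1: flows [0->2,3->0,4->1,4->2] -> levels [6 2 6 11 3]
Step 2: flows [0=2,3->0,4->1,2->4] -> levels [7 3 5 10 3]
Step 3: flows [0->2,3->0,1=4,2->4] -> levels [7 3 5 9 4]
Step 4: flows [0->2,3->0,4->1,2->4] -> levels [7 4 5 8 4]
Step 5: flows [0->2,3->0,1=4,2->4] -> levels [7 4 5 7 5]
Step 6: flows [0->2,0=3,4->1,2=4] -> levels [6 5 6 7 4]
Step 7: flows [0=2,3->0,1->4,2->4] -> levels [7 4 5 6 6]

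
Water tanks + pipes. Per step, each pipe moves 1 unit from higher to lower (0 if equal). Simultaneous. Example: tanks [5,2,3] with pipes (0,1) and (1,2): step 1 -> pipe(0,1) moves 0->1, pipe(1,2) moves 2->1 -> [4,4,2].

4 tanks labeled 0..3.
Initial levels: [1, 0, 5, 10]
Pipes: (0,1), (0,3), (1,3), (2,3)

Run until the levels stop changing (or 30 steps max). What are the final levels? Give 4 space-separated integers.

Answer: 3 3 4 6

Derivation:
Step 1: flows [0->1,3->0,3->1,3->2] -> levels [1 2 6 7]
Step 2: flows [1->0,3->0,3->1,3->2] -> levels [3 2 7 4]
Step 3: flows [0->1,3->0,3->1,2->3] -> levels [3 4 6 3]
Step 4: flows [1->0,0=3,1->3,2->3] -> levels [4 2 5 5]
Step 5: flows [0->1,3->0,3->1,2=3] -> levels [4 4 5 3]
Step 6: flows [0=1,0->3,1->3,2->3] -> levels [3 3 4 6]
Step 7: flows [0=1,3->0,3->1,3->2] -> levels [4 4 5 3]
  -> period-2 cycle: step 7 state = step 5 state; never stabilizes
  -> state at step 30: (30-5) mod 2 = 1, same as step 6 -> [3 3 4 6]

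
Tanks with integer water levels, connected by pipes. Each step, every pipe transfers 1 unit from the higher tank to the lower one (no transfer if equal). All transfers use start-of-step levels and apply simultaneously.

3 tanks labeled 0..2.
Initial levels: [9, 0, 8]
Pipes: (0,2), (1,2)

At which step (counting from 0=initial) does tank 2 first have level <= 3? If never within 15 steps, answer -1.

Answer: -1

Derivation:
Step 1: flows [0->2,2->1] -> levels [8 1 8]
Step 2: flows [0=2,2->1] -> levels [8 2 7]
Step 3: flows [0->2,2->1] -> levels [7 3 7]
Step 4: flows [0=2,2->1] -> levels [7 4 6]
Step 5: flows [0->2,2->1] -> levels [6 5 6]
Step 6: flows [0=2,2->1] -> levels [6 6 5]
Step 7: flows [0->2,1->2] -> levels [5 5 7]
Step 8: flows [2->0,2->1] -> levels [6 6 5]
  -> period-2 cycle (repeats step 6); tank 2 never drops to <=3
Tank 2 never reaches <=3 within 15 steps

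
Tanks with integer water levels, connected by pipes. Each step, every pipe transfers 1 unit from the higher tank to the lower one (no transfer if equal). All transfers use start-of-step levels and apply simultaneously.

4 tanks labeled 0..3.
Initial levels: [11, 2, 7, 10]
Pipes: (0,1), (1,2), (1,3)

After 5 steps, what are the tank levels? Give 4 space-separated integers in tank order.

Step 1: flows [0->1,2->1,3->1] -> levels [10 5 6 9]
Step 2: flows [0->1,2->1,3->1] -> levels [9 8 5 8]
Step 3: flows [0->1,1->2,1=3] -> levels [8 8 6 8]
Step 4: flows [0=1,1->2,1=3] -> levels [8 7 7 8]
Step 5: flows [0->1,1=2,3->1] -> levels [7 9 7 7]

Answer: 7 9 7 7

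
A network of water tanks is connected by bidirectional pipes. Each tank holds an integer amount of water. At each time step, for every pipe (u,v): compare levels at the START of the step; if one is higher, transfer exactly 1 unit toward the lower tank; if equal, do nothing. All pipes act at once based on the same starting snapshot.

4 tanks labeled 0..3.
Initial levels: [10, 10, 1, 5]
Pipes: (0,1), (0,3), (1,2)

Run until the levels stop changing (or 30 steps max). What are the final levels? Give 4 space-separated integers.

Step 1: flows [0=1,0->3,1->2] -> levels [9 9 2 6]
Step 2: flows [0=1,0->3,1->2] -> levels [8 8 3 7]
Step 3: flows [0=1,0->3,1->2] -> levels [7 7 4 8]
Step 4: flows [0=1,3->0,1->2] -> levels [8 6 5 7]
Step 5: flows [0->1,0->3,1->2] -> levels [6 6 6 8]
Step 6: flows [0=1,3->0,1=2] -> levels [7 6 6 7]
Step 7: flows [0->1,0=3,1=2] -> levels [6 7 6 7]
Step 8: flows [1->0,3->0,1->2] -> levels [8 5 7 6]
Step 9: flows [0->1,0->3,2->1] -> levels [6 7 6 7]
  -> period-2 cycle: step 9 state = step 7 state; never stabilizes
  -> state at step 30: (30-7) mod 2 = 1, same as step 8 -> [8 5 7 6]

Answer: 8 5 7 6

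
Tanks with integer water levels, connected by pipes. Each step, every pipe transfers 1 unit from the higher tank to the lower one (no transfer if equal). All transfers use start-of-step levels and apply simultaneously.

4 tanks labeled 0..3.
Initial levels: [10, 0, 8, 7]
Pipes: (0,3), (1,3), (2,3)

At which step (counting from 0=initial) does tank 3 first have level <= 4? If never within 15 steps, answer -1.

Step 1: flows [0->3,3->1,2->3] -> levels [9 1 7 8]
Step 2: flows [0->3,3->1,3->2] -> levels [8 2 8 7]
Step 3: flows [0->3,3->1,2->3] -> levels [7 3 7 8]
Step 4: flows [3->0,3->1,3->2] -> levels [8 4 8 5]
Step 5: flows [0->3,3->1,2->3] -> levels [7 5 7 6]
Step 6: flows [0->3,3->1,2->3] -> levels [6 6 6 7]
Step 7: flows [3->0,3->1,3->2] -> levels [7 7 7 4]
Tank 3 first reaches <=4 at step 7

Answer: 7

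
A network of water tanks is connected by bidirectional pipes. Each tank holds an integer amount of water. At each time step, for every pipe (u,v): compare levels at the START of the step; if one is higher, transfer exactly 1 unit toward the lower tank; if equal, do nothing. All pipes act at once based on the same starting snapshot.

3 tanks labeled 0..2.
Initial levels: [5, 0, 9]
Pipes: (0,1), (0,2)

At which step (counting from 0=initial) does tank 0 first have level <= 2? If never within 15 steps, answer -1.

Answer: -1

Derivation:
Step 1: flows [0->1,2->0] -> levels [5 1 8]
Step 2: flows [0->1,2->0] -> levels [5 2 7]
Step 3: flows [0->1,2->0] -> levels [5 3 6]
Step 4: flows [0->1,2->0] -> levels [5 4 5]
Step 5: flows [0->1,0=2] -> levels [4 5 5]
Step 6: flows [1->0,2->0] -> levels [6 4 4]
Step 7: flows [0->1,0->2] -> levels [4 5 5]
  -> period-2 cycle (repeats step 5); tank 0 never drops to <=2
Tank 0 never reaches <=2 within 15 steps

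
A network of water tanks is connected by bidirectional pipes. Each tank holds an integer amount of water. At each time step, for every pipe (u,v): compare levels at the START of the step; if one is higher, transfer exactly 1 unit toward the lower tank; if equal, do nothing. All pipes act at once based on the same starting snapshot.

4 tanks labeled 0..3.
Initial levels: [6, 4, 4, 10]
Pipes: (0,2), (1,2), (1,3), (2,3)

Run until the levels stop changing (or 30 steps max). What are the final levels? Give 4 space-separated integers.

Answer: 6 7 5 6

Derivation:
Step 1: flows [0->2,1=2,3->1,3->2] -> levels [5 5 6 8]
Step 2: flows [2->0,2->1,3->1,3->2] -> levels [6 7 5 6]
Step 3: flows [0->2,1->2,1->3,3->2] -> levels [5 5 8 6]
Step 4: flows [2->0,2->1,3->1,2->3] -> levels [6 7 5 6]
  -> period-2 cycle: step 4 state = step 2 state; never stabilizes
  -> state at step 30: (30-2) mod 2 = 0, same as step 2 -> [6 7 5 6]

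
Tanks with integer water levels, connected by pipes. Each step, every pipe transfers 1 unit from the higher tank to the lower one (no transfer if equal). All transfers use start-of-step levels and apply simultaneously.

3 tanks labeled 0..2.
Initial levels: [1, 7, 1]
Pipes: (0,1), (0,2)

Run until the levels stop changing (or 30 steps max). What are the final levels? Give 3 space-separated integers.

Answer: 3 3 3

Derivation:
Step 1: flows [1->0,0=2] -> levels [2 6 1]
Step 2: flows [1->0,0->2] -> levels [2 5 2]
Step 3: flows [1->0,0=2] -> levels [3 4 2]
Step 4: flows [1->0,0->2] -> levels [3 3 3]
Step 5: flows [0=1,0=2] -> levels [3 3 3]
  -> stable (no change)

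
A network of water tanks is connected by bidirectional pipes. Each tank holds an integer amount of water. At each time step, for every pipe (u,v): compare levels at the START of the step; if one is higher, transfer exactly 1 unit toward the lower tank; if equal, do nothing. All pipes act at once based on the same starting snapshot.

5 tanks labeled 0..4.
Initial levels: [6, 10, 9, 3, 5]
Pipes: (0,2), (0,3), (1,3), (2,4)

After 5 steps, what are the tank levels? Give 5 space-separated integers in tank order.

Answer: 6 6 7 8 6

Derivation:
Step 1: flows [2->0,0->3,1->3,2->4] -> levels [6 9 7 5 6]
Step 2: flows [2->0,0->3,1->3,2->4] -> levels [6 8 5 7 7]
Step 3: flows [0->2,3->0,1->3,4->2] -> levels [6 7 7 7 6]
Step 4: flows [2->0,3->0,1=3,2->4] -> levels [8 7 5 6 7]
Step 5: flows [0->2,0->3,1->3,4->2] -> levels [6 6 7 8 6]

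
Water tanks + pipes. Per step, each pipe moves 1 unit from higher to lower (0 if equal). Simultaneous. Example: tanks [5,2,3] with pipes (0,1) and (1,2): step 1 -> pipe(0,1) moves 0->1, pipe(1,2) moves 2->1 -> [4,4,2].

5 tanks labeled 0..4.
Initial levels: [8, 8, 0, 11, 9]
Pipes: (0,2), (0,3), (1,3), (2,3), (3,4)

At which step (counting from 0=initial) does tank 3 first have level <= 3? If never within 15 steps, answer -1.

Answer: -1

Derivation:
Step 1: flows [0->2,3->0,3->1,3->2,3->4] -> levels [8 9 2 7 10]
Step 2: flows [0->2,0->3,1->3,3->2,4->3] -> levels [6 8 4 9 9]
Step 3: flows [0->2,3->0,3->1,3->2,3=4] -> levels [6 9 6 6 9]
Step 4: flows [0=2,0=3,1->3,2=3,4->3] -> levels [6 8 6 8 8]
Step 5: flows [0=2,3->0,1=3,3->2,3=4] -> levels [7 8 7 6 8]
Step 6: flows [0=2,0->3,1->3,2->3,4->3] -> levels [6 7 6 10 7]
Step 7: flows [0=2,3->0,3->1,3->2,3->4] -> levels [7 8 7 6 8]
  -> period-2 cycle (repeats step 5); tank 3 never drops to <=3
Tank 3 never reaches <=3 within 15 steps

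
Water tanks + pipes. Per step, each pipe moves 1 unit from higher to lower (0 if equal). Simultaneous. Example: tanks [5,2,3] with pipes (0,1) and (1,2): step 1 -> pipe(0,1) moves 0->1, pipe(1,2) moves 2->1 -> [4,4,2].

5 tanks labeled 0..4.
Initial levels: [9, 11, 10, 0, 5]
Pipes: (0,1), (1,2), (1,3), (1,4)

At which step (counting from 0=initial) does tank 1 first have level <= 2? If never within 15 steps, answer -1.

Answer: -1

Derivation:
Step 1: flows [1->0,1->2,1->3,1->4] -> levels [10 7 11 1 6]
Step 2: flows [0->1,2->1,1->3,1->4] -> levels [9 7 10 2 7]
Step 3: flows [0->1,2->1,1->3,1=4] -> levels [8 8 9 3 7]
Step 4: flows [0=1,2->1,1->3,1->4] -> levels [8 7 8 4 8]
Step 5: flows [0->1,2->1,1->3,4->1] -> levels [7 9 7 5 7]
Step 6: flows [1->0,1->2,1->3,1->4] -> levels [8 5 8 6 8]
Step 7: flows [0->1,2->1,3->1,4->1] -> levels [7 9 7 5 7]
  -> period-2 cycle (repeats step 5); tank 1 never drops to <=2
Tank 1 never reaches <=2 within 15 steps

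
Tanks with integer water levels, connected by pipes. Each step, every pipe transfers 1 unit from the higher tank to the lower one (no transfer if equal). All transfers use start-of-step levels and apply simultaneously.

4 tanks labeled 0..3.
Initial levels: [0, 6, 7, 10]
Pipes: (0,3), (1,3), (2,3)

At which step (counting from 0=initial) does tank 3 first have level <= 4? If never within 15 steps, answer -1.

Step 1: flows [3->0,3->1,3->2] -> levels [1 7 8 7]
Step 2: flows [3->0,1=3,2->3] -> levels [2 7 7 7]
Step 3: flows [3->0,1=3,2=3] -> levels [3 7 7 6]
Step 4: flows [3->0,1->3,2->3] -> levels [4 6 6 7]
Step 5: flows [3->0,3->1,3->2] -> levels [5 7 7 4]
Tank 3 first reaches <=4 at step 5

Answer: 5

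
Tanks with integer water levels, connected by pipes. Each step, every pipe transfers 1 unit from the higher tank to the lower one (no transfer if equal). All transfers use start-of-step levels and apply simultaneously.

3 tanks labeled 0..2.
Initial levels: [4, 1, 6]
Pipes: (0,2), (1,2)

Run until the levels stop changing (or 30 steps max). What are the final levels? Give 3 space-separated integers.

Answer: 3 3 5

Derivation:
Step 1: flows [2->0,2->1] -> levels [5 2 4]
Step 2: flows [0->2,2->1] -> levels [4 3 4]
Step 3: flows [0=2,2->1] -> levels [4 4 3]
Step 4: flows [0->2,1->2] -> levels [3 3 5]
Step 5: flows [2->0,2->1] -> levels [4 4 3]
  -> period-2 cycle: step 5 state = step 3 state; never stabilizes
  -> state at step 30: (30-3) mod 2 = 1, same as step 4 -> [3 3 5]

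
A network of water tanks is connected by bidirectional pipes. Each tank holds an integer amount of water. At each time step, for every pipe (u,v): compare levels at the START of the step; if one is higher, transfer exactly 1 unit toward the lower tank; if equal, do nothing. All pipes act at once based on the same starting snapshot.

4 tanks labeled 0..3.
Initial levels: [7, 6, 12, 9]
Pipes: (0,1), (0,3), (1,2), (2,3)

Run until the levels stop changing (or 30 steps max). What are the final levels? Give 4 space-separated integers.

Step 1: flows [0->1,3->0,2->1,2->3] -> levels [7 8 10 9]
Step 2: flows [1->0,3->0,2->1,2->3] -> levels [9 8 8 9]
Step 3: flows [0->1,0=3,1=2,3->2] -> levels [8 9 9 8]
Step 4: flows [1->0,0=3,1=2,2->3] -> levels [9 8 8 9]
  -> period-2 cycle: step 4 state = step 2 state; never stabilizes
  -> state at step 30: (30-2) mod 2 = 0, same as step 2 -> [9 8 8 9]

Answer: 9 8 8 9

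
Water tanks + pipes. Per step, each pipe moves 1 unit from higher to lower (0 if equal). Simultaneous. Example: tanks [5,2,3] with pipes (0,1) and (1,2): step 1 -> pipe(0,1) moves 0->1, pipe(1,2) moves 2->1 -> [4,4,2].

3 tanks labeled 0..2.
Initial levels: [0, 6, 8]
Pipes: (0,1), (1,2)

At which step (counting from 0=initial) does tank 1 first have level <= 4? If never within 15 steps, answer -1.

Answer: 5

Derivation:
Step 1: flows [1->0,2->1] -> levels [1 6 7]
Step 2: flows [1->0,2->1] -> levels [2 6 6]
Step 3: flows [1->0,1=2] -> levels [3 5 6]
Step 4: flows [1->0,2->1] -> levels [4 5 5]
Step 5: flows [1->0,1=2] -> levels [5 4 5]
Tank 1 first reaches <=4 at step 5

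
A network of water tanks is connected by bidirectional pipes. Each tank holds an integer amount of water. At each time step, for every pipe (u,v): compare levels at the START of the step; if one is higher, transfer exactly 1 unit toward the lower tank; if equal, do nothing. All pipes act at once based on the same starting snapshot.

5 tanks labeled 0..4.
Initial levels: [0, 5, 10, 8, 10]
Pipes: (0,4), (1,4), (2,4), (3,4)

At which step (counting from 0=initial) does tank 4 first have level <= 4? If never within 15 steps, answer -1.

Answer: -1

Derivation:
Step 1: flows [4->0,4->1,2=4,4->3] -> levels [1 6 10 9 7]
Step 2: flows [4->0,4->1,2->4,3->4] -> levels [2 7 9 8 7]
Step 3: flows [4->0,1=4,2->4,3->4] -> levels [3 7 8 7 8]
Step 4: flows [4->0,4->1,2=4,4->3] -> levels [4 8 8 8 5]
Step 5: flows [4->0,1->4,2->4,3->4] -> levels [5 7 7 7 7]
Step 6: flows [4->0,1=4,2=4,3=4] -> levels [6 7 7 7 6]
Step 7: flows [0=4,1->4,2->4,3->4] -> levels [6 6 6 6 9]
Step 8: flows [4->0,4->1,4->2,4->3] -> levels [7 7 7 7 5]
Step 9: flows [0->4,1->4,2->4,3->4] -> levels [6 6 6 6 9]
  -> period-2 cycle (repeats step 7); tank 4 never drops to <=4
Tank 4 never reaches <=4 within 15 steps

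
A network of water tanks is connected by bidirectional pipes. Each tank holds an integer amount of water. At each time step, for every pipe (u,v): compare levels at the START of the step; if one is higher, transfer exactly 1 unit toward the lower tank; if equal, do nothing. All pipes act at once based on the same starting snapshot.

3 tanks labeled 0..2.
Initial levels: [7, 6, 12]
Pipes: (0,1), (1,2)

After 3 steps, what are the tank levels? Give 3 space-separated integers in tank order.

Answer: 8 8 9

Derivation:
Step 1: flows [0->1,2->1] -> levels [6 8 11]
Step 2: flows [1->0,2->1] -> levels [7 8 10]
Step 3: flows [1->0,2->1] -> levels [8 8 9]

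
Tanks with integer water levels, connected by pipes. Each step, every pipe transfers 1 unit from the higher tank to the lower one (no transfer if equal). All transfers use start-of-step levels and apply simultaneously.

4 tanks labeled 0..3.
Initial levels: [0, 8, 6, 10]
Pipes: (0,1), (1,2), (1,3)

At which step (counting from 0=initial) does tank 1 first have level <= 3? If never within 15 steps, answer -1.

Step 1: flows [1->0,1->2,3->1] -> levels [1 7 7 9]
Step 2: flows [1->0,1=2,3->1] -> levels [2 7 7 8]
Step 3: flows [1->0,1=2,3->1] -> levels [3 7 7 7]
Step 4: flows [1->0,1=2,1=3] -> levels [4 6 7 7]
Step 5: flows [1->0,2->1,3->1] -> levels [5 7 6 6]
Step 6: flows [1->0,1->2,1->3] -> levels [6 4 7 7]
Step 7: flows [0->1,2->1,3->1] -> levels [5 7 6 6]
  -> period-2 cycle (repeats step 5); tank 1 never drops to <=3
Tank 1 never reaches <=3 within 15 steps

Answer: -1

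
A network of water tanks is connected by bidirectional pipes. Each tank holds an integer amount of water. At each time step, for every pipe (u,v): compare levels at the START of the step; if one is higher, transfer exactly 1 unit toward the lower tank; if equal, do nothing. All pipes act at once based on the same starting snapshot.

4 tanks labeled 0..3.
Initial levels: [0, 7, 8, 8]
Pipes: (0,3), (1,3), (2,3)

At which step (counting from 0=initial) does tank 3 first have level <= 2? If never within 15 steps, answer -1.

Step 1: flows [3->0,3->1,2=3] -> levels [1 8 8 6]
Step 2: flows [3->0,1->3,2->3] -> levels [2 7 7 7]
Step 3: flows [3->0,1=3,2=3] -> levels [3 7 7 6]
Step 4: flows [3->0,1->3,2->3] -> levels [4 6 6 7]
Step 5: flows [3->0,3->1,3->2] -> levels [5 7 7 4]
Step 6: flows [0->3,1->3,2->3] -> levels [4 6 6 7]
  -> period-2 cycle (repeats step 4); tank 3 never drops to <=2
Tank 3 never reaches <=2 within 15 steps

Answer: -1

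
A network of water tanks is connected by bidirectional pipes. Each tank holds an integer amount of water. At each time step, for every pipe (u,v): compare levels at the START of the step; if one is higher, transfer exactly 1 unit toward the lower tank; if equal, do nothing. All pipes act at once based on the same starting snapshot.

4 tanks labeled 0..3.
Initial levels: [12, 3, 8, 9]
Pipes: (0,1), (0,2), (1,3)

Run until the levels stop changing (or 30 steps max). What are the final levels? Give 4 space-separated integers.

Answer: 9 7 8 8

Derivation:
Step 1: flows [0->1,0->2,3->1] -> levels [10 5 9 8]
Step 2: flows [0->1,0->2,3->1] -> levels [8 7 10 7]
Step 3: flows [0->1,2->0,1=3] -> levels [8 8 9 7]
Step 4: flows [0=1,2->0,1->3] -> levels [9 7 8 8]
Step 5: flows [0->1,0->2,3->1] -> levels [7 9 9 7]
Step 6: flows [1->0,2->0,1->3] -> levels [9 7 8 8]
  -> period-2 cycle: step 6 state = step 4 state; never stabilizes
  -> state at step 30: (30-4) mod 2 = 0, same as step 4 -> [9 7 8 8]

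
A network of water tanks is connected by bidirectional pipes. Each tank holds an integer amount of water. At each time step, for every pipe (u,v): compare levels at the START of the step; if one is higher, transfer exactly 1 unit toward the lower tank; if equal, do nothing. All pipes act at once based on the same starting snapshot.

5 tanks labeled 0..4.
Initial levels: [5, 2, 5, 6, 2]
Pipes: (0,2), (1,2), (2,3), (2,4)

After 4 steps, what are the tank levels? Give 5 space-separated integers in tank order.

Step 1: flows [0=2,2->1,3->2,2->4] -> levels [5 3 4 5 3]
Step 2: flows [0->2,2->1,3->2,2->4] -> levels [4 4 4 4 4]
Step 3: flows [0=2,1=2,2=3,2=4] -> levels [4 4 4 4 4]
  -> stable; steps 4..4 unchanged -> [4 4 4 4 4]

Answer: 4 4 4 4 4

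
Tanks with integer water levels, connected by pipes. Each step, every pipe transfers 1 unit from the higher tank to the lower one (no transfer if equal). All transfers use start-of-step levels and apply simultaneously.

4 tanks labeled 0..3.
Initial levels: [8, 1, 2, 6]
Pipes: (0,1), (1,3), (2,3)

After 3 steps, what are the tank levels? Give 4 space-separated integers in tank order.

Answer: 5 5 3 4

Derivation:
Step 1: flows [0->1,3->1,3->2] -> levels [7 3 3 4]
Step 2: flows [0->1,3->1,3->2] -> levels [6 5 4 2]
Step 3: flows [0->1,1->3,2->3] -> levels [5 5 3 4]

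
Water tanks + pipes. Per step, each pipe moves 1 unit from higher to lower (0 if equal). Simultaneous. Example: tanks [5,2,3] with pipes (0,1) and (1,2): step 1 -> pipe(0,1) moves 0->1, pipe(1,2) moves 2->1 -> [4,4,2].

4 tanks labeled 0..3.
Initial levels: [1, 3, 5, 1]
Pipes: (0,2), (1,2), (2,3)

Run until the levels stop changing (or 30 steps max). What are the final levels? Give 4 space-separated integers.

Answer: 2 2 4 2

Derivation:
Step 1: flows [2->0,2->1,2->3] -> levels [2 4 2 2]
Step 2: flows [0=2,1->2,2=3] -> levels [2 3 3 2]
Step 3: flows [2->0,1=2,2->3] -> levels [3 3 1 3]
Step 4: flows [0->2,1->2,3->2] -> levels [2 2 4 2]
Step 5: flows [2->0,2->1,2->3] -> levels [3 3 1 3]
  -> period-2 cycle: step 5 state = step 3 state; never stabilizes
  -> state at step 30: (30-3) mod 2 = 1, same as step 4 -> [2 2 4 2]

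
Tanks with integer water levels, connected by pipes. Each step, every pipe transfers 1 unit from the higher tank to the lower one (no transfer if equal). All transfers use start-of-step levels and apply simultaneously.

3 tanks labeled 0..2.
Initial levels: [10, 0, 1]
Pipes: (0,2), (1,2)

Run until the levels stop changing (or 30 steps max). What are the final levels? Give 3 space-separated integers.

Step 1: flows [0->2,2->1] -> levels [9 1 1]
Step 2: flows [0->2,1=2] -> levels [8 1 2]
Step 3: flows [0->2,2->1] -> levels [7 2 2]
Step 4: flows [0->2,1=2] -> levels [6 2 3]
Step 5: flows [0->2,2->1] -> levels [5 3 3]
Step 6: flows [0->2,1=2] -> levels [4 3 4]
Step 7: flows [0=2,2->1] -> levels [4 4 3]
Step 8: flows [0->2,1->2] -> levels [3 3 5]
Step 9: flows [2->0,2->1] -> levels [4 4 3]
  -> period-2 cycle: step 9 state = step 7 state; never stabilizes
  -> state at step 30: (30-7) mod 2 = 1, same as step 8 -> [3 3 5]

Answer: 3 3 5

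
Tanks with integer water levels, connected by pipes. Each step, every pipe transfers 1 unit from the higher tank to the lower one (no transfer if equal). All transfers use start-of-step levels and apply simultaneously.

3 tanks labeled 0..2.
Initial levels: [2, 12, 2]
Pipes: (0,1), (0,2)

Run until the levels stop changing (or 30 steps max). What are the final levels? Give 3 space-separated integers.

Step 1: flows [1->0,0=2] -> levels [3 11 2]
Step 2: flows [1->0,0->2] -> levels [3 10 3]
Step 3: flows [1->0,0=2] -> levels [4 9 3]
Step 4: flows [1->0,0->2] -> levels [4 8 4]
Step 5: flows [1->0,0=2] -> levels [5 7 4]
Step 6: flows [1->0,0->2] -> levels [5 6 5]
Step 7: flows [1->0,0=2] -> levels [6 5 5]
Step 8: flows [0->1,0->2] -> levels [4 6 6]
Step 9: flows [1->0,2->0] -> levels [6 5 5]
  -> period-2 cycle: step 9 state = step 7 state; never stabilizes
  -> state at step 30: (30-7) mod 2 = 1, same as step 8 -> [4 6 6]

Answer: 4 6 6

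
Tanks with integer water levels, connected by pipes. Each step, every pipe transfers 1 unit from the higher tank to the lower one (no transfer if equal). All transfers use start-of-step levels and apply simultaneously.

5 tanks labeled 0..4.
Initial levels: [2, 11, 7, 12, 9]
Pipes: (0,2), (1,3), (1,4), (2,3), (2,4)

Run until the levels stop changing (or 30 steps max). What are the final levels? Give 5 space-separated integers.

Answer: 8 8 7 9 9

Derivation:
Step 1: flows [2->0,3->1,1->4,3->2,4->2] -> levels [3 11 8 10 9]
Step 2: flows [2->0,1->3,1->4,3->2,4->2] -> levels [4 9 9 10 9]
Step 3: flows [2->0,3->1,1=4,3->2,2=4] -> levels [5 10 9 8 9]
Step 4: flows [2->0,1->3,1->4,2->3,2=4] -> levels [6 8 7 10 10]
Step 5: flows [2->0,3->1,4->1,3->2,4->2] -> levels [7 10 8 8 8]
Step 6: flows [2->0,1->3,1->4,2=3,2=4] -> levels [8 8 7 9 9]
Step 7: flows [0->2,3->1,4->1,3->2,4->2] -> levels [7 10 10 7 7]
Step 8: flows [2->0,1->3,1->4,2->3,2->4] -> levels [8 8 7 9 9]
  -> period-2 cycle: step 8 state = step 6 state; never stabilizes
  -> state at step 30: (30-6) mod 2 = 0, same as step 6 -> [8 8 7 9 9]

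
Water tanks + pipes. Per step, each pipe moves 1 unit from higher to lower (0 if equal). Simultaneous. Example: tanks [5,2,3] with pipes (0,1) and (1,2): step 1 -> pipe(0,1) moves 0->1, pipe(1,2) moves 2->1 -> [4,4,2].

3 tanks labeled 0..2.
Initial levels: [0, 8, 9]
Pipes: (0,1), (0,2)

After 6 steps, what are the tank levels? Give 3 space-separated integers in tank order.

Answer: 5 6 6

Derivation:
Step 1: flows [1->0,2->0] -> levels [2 7 8]
Step 2: flows [1->0,2->0] -> levels [4 6 7]
Step 3: flows [1->0,2->0] -> levels [6 5 6]
Step 4: flows [0->1,0=2] -> levels [5 6 6]
Step 5: flows [1->0,2->0] -> levels [7 5 5]
Step 6: flows [0->1,0->2] -> levels [5 6 6]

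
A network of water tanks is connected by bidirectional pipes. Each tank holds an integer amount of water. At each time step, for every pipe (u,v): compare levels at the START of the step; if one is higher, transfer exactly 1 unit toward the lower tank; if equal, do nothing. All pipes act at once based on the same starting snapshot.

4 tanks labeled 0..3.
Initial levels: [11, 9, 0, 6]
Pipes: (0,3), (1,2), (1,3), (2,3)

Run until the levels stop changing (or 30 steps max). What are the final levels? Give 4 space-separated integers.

Step 1: flows [0->3,1->2,1->3,3->2] -> levels [10 7 2 7]
Step 2: flows [0->3,1->2,1=3,3->2] -> levels [9 6 4 7]
Step 3: flows [0->3,1->2,3->1,3->2] -> levels [8 6 6 6]
Step 4: flows [0->3,1=2,1=3,2=3] -> levels [7 6 6 7]
Step 5: flows [0=3,1=2,3->1,3->2] -> levels [7 7 7 5]
Step 6: flows [0->3,1=2,1->3,2->3] -> levels [6 6 6 8]
Step 7: flows [3->0,1=2,3->1,3->2] -> levels [7 7 7 5]
  -> period-2 cycle: step 7 state = step 5 state; never stabilizes
  -> state at step 30: (30-5) mod 2 = 1, same as step 6 -> [6 6 6 8]

Answer: 6 6 6 8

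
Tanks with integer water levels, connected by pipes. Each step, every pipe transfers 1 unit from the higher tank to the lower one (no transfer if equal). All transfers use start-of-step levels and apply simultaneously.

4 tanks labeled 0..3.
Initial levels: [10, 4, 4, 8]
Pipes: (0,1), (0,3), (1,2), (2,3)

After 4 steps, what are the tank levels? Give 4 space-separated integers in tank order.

Step 1: flows [0->1,0->3,1=2,3->2] -> levels [8 5 5 8]
Step 2: flows [0->1,0=3,1=2,3->2] -> levels [7 6 6 7]
Step 3: flows [0->1,0=3,1=2,3->2] -> levels [6 7 7 6]
Step 4: flows [1->0,0=3,1=2,2->3] -> levels [7 6 6 7]

Answer: 7 6 6 7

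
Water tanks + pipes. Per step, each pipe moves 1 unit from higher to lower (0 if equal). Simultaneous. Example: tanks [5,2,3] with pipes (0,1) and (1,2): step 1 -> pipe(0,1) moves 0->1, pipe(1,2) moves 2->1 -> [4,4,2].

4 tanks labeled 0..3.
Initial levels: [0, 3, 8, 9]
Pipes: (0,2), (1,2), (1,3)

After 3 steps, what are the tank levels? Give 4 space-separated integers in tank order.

Step 1: flows [2->0,2->1,3->1] -> levels [1 5 6 8]
Step 2: flows [2->0,2->1,3->1] -> levels [2 7 4 7]
Step 3: flows [2->0,1->2,1=3] -> levels [3 6 4 7]

Answer: 3 6 4 7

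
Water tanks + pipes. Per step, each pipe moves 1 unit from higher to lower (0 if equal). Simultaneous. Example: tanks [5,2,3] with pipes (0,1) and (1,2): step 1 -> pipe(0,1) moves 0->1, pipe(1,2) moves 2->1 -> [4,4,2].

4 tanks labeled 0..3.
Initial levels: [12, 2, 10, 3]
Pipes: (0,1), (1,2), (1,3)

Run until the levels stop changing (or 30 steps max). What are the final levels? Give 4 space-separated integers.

Answer: 7 6 7 7

Derivation:
Step 1: flows [0->1,2->1,3->1] -> levels [11 5 9 2]
Step 2: flows [0->1,2->1,1->3] -> levels [10 6 8 3]
Step 3: flows [0->1,2->1,1->3] -> levels [9 7 7 4]
Step 4: flows [0->1,1=2,1->3] -> levels [8 7 7 5]
Step 5: flows [0->1,1=2,1->3] -> levels [7 7 7 6]
Step 6: flows [0=1,1=2,1->3] -> levels [7 6 7 7]
Step 7: flows [0->1,2->1,3->1] -> levels [6 9 6 6]
Step 8: flows [1->0,1->2,1->3] -> levels [7 6 7 7]
  -> period-2 cycle: step 8 state = step 6 state; never stabilizes
  -> state at step 30: (30-6) mod 2 = 0, same as step 6 -> [7 6 7 7]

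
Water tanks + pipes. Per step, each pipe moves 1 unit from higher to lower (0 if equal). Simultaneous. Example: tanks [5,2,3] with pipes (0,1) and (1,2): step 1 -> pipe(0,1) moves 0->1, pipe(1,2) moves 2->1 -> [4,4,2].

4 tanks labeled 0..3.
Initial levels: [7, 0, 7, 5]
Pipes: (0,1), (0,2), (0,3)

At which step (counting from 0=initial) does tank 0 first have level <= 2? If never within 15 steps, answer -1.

Step 1: flows [0->1,0=2,0->3] -> levels [5 1 7 6]
Step 2: flows [0->1,2->0,3->0] -> levels [6 2 6 5]
Step 3: flows [0->1,0=2,0->3] -> levels [4 3 6 6]
Step 4: flows [0->1,2->0,3->0] -> levels [5 4 5 5]
Step 5: flows [0->1,0=2,0=3] -> levels [4 5 5 5]
Step 6: flows [1->0,2->0,3->0] -> levels [7 4 4 4]
Step 7: flows [0->1,0->2,0->3] -> levels [4 5 5 5]
  -> period-2 cycle (repeats step 5); tank 0 never drops to <=2
Tank 0 never reaches <=2 within 15 steps

Answer: -1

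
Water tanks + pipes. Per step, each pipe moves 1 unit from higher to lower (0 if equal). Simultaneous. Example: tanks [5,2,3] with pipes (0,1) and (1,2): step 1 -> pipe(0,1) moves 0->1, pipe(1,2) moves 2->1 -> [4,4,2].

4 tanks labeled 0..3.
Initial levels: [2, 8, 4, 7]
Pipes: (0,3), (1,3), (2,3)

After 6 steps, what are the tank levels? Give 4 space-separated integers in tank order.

Step 1: flows [3->0,1->3,3->2] -> levels [3 7 5 6]
Step 2: flows [3->0,1->3,3->2] -> levels [4 6 6 5]
Step 3: flows [3->0,1->3,2->3] -> levels [5 5 5 6]
Step 4: flows [3->0,3->1,3->2] -> levels [6 6 6 3]
Step 5: flows [0->3,1->3,2->3] -> levels [5 5 5 6]
  -> period-2 cycle: step 5 state = step 3 state
  -> state at step 6: (6-3) mod 2 = 1, same as step 4 -> [6 6 6 3]

Answer: 6 6 6 3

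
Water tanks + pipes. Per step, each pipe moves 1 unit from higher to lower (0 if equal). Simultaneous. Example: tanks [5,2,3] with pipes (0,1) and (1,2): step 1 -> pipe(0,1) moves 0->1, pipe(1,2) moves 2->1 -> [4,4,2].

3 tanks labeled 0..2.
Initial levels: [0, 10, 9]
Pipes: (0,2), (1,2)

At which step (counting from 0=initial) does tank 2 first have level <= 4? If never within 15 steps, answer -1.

Step 1: flows [2->0,1->2] -> levels [1 9 9]
Step 2: flows [2->0,1=2] -> levels [2 9 8]
Step 3: flows [2->0,1->2] -> levels [3 8 8]
Step 4: flows [2->0,1=2] -> levels [4 8 7]
Step 5: flows [2->0,1->2] -> levels [5 7 7]
Step 6: flows [2->0,1=2] -> levels [6 7 6]
Step 7: flows [0=2,1->2] -> levels [6 6 7]
Step 8: flows [2->0,2->1] -> levels [7 7 5]
Step 9: flows [0->2,1->2] -> levels [6 6 7]
  -> period-2 cycle (repeats step 7); tank 2 never drops to <=4
Tank 2 never reaches <=4 within 15 steps

Answer: -1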